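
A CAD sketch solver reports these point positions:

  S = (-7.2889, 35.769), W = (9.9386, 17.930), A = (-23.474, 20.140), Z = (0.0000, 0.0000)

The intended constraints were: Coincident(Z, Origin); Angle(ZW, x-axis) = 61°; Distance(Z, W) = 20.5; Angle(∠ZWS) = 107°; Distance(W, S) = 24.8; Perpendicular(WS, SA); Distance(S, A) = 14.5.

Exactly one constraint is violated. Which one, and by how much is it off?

Distance(S, A) = 14.5 — off by 8.00.

Z = (0.00, 0.00) ✓; ZW at 61.00° ✓; |ZW| = 20.50 ✓; ∠ZWS = 107.0° ✓; |WS| = 24.80 ✓; ∠(WS, SA) = 90.00° ✓; |SA| = 22.50 ✗.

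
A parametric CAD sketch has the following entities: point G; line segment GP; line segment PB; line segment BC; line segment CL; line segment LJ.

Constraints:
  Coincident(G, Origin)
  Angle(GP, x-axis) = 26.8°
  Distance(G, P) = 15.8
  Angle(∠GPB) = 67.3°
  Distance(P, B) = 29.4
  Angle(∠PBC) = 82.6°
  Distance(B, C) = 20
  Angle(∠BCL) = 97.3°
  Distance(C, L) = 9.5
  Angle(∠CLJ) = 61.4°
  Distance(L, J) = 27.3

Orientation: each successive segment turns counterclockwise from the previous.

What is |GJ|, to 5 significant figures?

30.695

∠BCL = 97.3° gives CL at -40.400° from the x-axis; with |CL| = 9.5, L = (-11.941, 3.3061). ∠CLJ = 61.4° gives LJ at 78.200° from the x-axis; with |LJ| = 27.3, J = (-6.3578, 30.029). Then |GJ| = |J − G| = 30.695.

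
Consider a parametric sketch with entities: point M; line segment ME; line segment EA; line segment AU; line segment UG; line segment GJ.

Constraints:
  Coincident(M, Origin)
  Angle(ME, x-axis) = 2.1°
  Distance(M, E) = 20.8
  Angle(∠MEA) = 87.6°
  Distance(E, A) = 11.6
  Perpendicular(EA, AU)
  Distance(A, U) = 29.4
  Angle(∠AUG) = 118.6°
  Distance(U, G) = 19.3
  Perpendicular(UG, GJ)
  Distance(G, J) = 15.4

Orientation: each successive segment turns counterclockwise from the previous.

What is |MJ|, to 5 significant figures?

14.263

∠AUG = 118.6° gives UG at -114.10° from the x-axis; with |UG| = 19.3, G = (-17.314, -7.5980). UG ⟂ GJ, so GJ runs at -24.100°; with |GJ| = 15.4, J = (-3.2566, -13.886). Then |MJ| = |J − M| = 14.263.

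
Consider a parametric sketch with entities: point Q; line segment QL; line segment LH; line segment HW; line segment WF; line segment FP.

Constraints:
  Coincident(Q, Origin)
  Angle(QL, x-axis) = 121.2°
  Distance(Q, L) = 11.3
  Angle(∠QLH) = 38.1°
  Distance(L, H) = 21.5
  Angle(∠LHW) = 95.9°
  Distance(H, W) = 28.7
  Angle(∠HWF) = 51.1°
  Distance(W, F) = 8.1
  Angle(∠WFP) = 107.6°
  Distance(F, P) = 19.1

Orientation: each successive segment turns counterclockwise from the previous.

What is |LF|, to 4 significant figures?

29.91

Q is at the origin; QL runs at 121.2° with length 11.3, so L = (-5.854, 9.666). ∠QLH = 38.1° gives LH at -96.90° from the x-axis; with |LH| = 21.5, H = (-8.437, -11.68). ∠LHW = 95.9° gives HW at -12.80° from the x-axis; with |HW| = 28.7, W = (19.55, -18.04). ∠HWF = 51.1° gives WF at 116.1° from the x-axis; with |WF| = 8.1, F = (15.99, -10.76). Then |LF| = |F − L| = 29.91.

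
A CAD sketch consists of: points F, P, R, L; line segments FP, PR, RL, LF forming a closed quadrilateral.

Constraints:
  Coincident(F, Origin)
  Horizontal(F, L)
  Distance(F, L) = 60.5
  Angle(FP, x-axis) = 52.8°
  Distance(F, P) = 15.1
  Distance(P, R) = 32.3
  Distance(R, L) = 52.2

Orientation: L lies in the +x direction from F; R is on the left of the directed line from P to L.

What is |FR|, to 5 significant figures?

47.358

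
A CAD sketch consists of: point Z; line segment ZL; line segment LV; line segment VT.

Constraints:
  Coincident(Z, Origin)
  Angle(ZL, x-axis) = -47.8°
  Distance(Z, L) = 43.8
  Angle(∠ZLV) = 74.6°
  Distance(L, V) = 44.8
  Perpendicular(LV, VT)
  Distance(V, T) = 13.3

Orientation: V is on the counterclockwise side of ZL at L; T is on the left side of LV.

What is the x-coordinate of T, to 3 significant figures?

42.2

∠ZLV = 74.6°, so LV runs at -47.8° + (180° − 74.6°) = 57.6° from the x-axis; with |LV| = 44.8, V = L + 44.8·(cos 57.6°, sin 57.6°) = (53.4, 5.38). LV is perpendicular to VT; with |VT| = 13.3 on the left of LV, T = V + 13.3·(-0.844, 0.536) = (42.2, 12.5). So T.x = 42.2.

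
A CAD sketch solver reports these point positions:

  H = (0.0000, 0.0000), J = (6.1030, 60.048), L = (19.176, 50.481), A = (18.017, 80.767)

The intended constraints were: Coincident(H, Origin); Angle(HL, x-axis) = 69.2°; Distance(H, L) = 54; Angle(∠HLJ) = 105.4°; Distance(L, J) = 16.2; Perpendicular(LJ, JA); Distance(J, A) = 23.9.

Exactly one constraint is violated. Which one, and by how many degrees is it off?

Perpendicular(LJ, JA) — off by 6.30°.

H = (0.00, 0.00) ✓; HL at 69.20° ✓; |HL| = 54.00 ✓; ∠HLJ = 105.4° ✓; |LJ| = 16.20 ✓; ∠(LJ, JA) = 83.70° ✗; |JA| = 23.90 ✓.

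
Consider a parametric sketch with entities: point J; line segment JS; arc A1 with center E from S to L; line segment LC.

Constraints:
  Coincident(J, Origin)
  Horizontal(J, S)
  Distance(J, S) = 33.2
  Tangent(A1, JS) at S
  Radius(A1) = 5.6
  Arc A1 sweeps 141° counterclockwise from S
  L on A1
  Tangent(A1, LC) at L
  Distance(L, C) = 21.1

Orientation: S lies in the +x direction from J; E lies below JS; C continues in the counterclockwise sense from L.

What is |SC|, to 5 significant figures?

26.559

On A1, S sits at bearing 90° from E; a 141° counterclockwise sweep puts L at bearing 231°, so L = E + 5.6·(cos 231°, sin 231°) = (29.676, -9.9520). A1 meets LC tangentially, so EL is at right angles to LC, so LC runs along (−sin 231°, cos 231°); with |LC| = 21.1, C = (46.074, -23.231). Then |SC| = |C − S| = 26.559.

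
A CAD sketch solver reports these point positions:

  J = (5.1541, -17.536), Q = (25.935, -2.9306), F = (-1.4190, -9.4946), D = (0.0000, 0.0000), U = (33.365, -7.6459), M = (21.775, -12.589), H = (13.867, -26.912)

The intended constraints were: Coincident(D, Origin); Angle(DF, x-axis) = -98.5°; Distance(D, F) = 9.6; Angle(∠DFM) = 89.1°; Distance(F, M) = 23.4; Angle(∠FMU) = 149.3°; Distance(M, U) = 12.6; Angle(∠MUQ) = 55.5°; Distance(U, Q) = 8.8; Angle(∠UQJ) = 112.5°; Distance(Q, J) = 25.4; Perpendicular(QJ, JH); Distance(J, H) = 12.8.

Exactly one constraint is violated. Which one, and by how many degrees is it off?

Perpendicular(QJ, JH) — off by 7.80°.

D = (0.00, 0.00) ✓; DF at -98.50° ✓; |DF| = 9.600 ✓; ∠DFM = 89.10° ✓; |FM| = 23.40 ✓; ∠FMU = 149.3° ✓; |MU| = 12.60 ✓; ∠MUQ = 55.50° ✓; |UQ| = 8.800 ✓; ∠UQJ = 112.5° ✓; |QJ| = 25.40 ✓; ∠(QJ, JH) = 97.80° ✗; |JH| = 12.80 ✓.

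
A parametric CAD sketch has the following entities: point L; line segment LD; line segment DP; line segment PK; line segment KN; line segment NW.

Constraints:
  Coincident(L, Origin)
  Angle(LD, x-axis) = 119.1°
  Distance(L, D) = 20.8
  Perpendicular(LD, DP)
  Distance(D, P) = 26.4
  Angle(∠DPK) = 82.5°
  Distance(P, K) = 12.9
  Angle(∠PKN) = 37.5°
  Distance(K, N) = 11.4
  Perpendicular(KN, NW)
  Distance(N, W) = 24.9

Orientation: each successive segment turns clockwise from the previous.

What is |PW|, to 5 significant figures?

17.087

L is at the origin; LD runs at 119.1° with length 20.8, so D = (-10.116, 18.174). LD ⟂ DP, so DP runs at 29.100°; with |DP| = 26.4, P = (12.952, 31.014). ∠DPK = 82.5° gives PK at -68.400° from the x-axis; with |PK| = 12.9, K = (17.701, 19.020). ∠PKN = 37.5° gives KN at 149.10° from the x-axis; with |KN| = 11.4, N = (7.9187, 24.874). KN is perpendicular to NW, so NW runs at 59.100°; with |NW| = 24.9, W = (20.706, 46.240). Then |PW| = |W − P| = 17.087.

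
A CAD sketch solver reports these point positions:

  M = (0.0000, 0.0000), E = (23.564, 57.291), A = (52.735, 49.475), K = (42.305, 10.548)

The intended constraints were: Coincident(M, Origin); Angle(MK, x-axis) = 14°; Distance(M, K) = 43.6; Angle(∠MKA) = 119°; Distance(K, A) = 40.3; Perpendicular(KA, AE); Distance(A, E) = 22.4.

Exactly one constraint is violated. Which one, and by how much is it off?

Distance(A, E) = 22.4 — off by 7.80.

M = (0.00, 0.00) ✓; MK at 14.00° ✓; |MK| = 43.60 ✓; ∠MKA = 119.0° ✓; |KA| = 40.30 ✓; ∠(KA, AE) = 90.00° ✓; |AE| = 30.20 ✗.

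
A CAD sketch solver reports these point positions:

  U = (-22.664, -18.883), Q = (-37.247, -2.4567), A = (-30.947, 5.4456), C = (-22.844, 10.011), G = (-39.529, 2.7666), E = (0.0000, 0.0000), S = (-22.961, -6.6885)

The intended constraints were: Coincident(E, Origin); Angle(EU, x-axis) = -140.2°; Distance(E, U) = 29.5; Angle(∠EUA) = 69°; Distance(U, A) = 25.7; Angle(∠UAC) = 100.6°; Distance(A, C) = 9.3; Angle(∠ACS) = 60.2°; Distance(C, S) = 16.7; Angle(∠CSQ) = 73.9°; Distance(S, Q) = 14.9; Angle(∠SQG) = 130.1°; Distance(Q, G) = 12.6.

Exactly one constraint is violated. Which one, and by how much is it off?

Distance(Q, G) = 12.6 — off by 6.90.

E = (0.00, 0.00) ✓; EU at -140.2° ✓; |EU| = 29.50 ✓; ∠EUA = 69.00° ✓; |UA| = 25.70 ✓; ∠UAC = 100.6° ✓; |AC| = 9.301 ✓; ∠ACS = 60.20° ✓; |CS| = 16.70 ✓; ∠CSQ = 73.90° ✓; |SQ| = 14.90 ✓; ∠SQG = 130.1° ✓; |QG| = 5.700 ✗.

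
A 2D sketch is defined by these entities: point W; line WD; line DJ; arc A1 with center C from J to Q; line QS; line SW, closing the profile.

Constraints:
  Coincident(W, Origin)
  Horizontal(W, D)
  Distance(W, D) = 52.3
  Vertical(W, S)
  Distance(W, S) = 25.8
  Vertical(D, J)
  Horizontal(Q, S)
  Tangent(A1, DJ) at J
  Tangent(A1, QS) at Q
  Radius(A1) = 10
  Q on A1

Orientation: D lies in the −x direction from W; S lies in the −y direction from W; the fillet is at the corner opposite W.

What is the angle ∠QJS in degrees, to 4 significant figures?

34.18°

The virtual corner opposite W is at (-52.30, -25.80). Tangency of A1 to DJ means the radius CJ is perpendicular to DJ and tangency of A1 to QS means the radius CQ is perpendicular to QS, with radius 10.0, so the center C sits 10.0 in from both sides at C = (-42.30, -15.80). That places the tangent points at J = (-52.30, -15.80) on DJ and Q = (-42.30, -25.80) on QS. Then cos ∠QJS = JQ·JS / (|JQ||JS|), giving 34.18°.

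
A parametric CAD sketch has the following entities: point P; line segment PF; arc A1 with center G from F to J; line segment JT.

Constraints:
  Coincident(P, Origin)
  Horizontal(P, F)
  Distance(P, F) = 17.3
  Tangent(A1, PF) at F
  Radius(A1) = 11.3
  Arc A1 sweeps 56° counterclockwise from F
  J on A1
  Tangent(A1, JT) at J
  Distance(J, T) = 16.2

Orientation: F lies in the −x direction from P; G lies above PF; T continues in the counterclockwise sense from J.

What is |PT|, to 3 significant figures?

18.4

P is at the origin; PF is horizontal with |PF| = 17.3 and F on the −x side, so F = (-17.3, 0.00). Since A1 is tangent to PF there, GF ⟂ PF, so G = F + (0, 11.3) = (-17.3, 11.3). On A1, F sits at bearing -90° from G; a 56° counterclockwise sweep puts J at bearing -34°, so J = G + 11.3·(cos -34°, sin -34°) = (-7.93, 4.98). Since A1 is tangent to JT there, GJ ⟂ JT, so JT runs along (−sin -34°, cos -34°); with |JT| = 16.2, T = (1.13, 18.4). Then |PT| = |T − P| = 18.4.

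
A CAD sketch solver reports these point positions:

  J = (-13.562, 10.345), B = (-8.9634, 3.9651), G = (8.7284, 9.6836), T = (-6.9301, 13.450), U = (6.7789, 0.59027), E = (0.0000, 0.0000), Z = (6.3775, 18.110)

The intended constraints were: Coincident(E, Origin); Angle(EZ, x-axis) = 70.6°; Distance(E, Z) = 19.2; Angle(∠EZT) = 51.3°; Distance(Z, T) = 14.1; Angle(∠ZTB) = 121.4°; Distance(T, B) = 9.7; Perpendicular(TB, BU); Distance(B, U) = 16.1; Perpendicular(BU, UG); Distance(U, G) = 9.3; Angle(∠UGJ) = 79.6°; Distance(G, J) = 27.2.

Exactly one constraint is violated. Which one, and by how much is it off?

Distance(G, J) = 27.2 — off by 4.90.

E = (0.00, 0.00) ✓; EZ at 70.60° ✓; |EZ| = 19.20 ✓; ∠EZT = 51.30° ✓; |ZT| = 14.10 ✓; ∠ZTB = 121.4° ✓; |TB| = 9.700 ✓; ∠(TB, BU) = 90.00° ✓; |BU| = 16.10 ✓; ∠(BU, UG) = 90.00° ✓; |UG| = 9.300 ✓; ∠UGJ = 79.60° ✓; |GJ| = 22.30 ✗.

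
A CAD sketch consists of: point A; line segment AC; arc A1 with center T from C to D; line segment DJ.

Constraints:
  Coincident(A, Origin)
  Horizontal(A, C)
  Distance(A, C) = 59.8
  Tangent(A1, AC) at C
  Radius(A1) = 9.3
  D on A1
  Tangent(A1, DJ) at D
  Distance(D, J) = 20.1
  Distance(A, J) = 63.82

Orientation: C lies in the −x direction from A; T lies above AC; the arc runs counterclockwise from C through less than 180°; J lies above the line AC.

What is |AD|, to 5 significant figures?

52.094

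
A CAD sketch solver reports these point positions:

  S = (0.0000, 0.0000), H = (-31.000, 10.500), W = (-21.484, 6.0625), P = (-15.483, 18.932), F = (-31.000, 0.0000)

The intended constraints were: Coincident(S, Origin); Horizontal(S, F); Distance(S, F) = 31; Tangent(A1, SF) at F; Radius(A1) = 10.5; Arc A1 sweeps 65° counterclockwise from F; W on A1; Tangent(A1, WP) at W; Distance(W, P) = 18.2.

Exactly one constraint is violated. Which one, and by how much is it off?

Distance(W, P) = 18.2 — off by 4.00.

S = (0.00, 0.00) ✓; S.y = 0.00, F.y = 0.00 ✓; |SF| = 31.00 ✓; ∠(HF, FS) = 90.00° ✓; |HF| = 10.50 ✓; bearing(H→W) − bearing(H→F) = 65.00° ✓; |HW| = 10.50 ✓; ∠(HW, WP) = 90.00° ✓; |WP| = 14.20 ✗.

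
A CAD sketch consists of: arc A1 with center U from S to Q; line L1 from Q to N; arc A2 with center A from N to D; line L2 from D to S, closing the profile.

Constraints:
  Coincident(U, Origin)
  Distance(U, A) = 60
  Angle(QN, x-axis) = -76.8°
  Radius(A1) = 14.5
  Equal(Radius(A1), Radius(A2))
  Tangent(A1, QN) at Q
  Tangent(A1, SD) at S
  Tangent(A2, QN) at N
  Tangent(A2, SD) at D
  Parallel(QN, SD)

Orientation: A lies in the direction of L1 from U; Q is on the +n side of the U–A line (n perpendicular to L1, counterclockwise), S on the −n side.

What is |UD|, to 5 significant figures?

61.727

The slot axis is L1's direction at -76.8°, so u = (cos -76.8°, sin -76.8°) = (0.22835, -0.97358) and n = (−sin -76.8°, cos -76.8°) = (0.97358, 0.22835). U is at the origin and A lies 60.0 along u from U, so A = 60.0·u = (13.701, -58.415). Tangency of A1 to both parallel lines with radius 14.5 puts Q and S at U ± 14.5·n: Q = (14.117, 3.3111), S = (-14.117, -3.3111). Equal radii place N and D the same way about A: N = A + 14.5·n = (27.818, -55.104), D = A − 14.5·n = (-0.41584, -61.726). Then |UD| = |D − U| = 61.727.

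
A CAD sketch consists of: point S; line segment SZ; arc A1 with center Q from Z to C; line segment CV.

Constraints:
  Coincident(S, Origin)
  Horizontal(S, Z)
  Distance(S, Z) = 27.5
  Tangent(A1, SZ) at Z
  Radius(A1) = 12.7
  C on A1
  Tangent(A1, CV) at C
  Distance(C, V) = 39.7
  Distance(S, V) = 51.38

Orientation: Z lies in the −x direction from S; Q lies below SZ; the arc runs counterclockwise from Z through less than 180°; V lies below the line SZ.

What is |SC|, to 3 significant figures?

42.5

Checks: S = (0.00, 0.00) ✓; |QC| = 12.70 ✓; ∠(QC, CV) = 90.00° ✓; |CV| = 39.70 ✓; |SV| = 51.38 ✓.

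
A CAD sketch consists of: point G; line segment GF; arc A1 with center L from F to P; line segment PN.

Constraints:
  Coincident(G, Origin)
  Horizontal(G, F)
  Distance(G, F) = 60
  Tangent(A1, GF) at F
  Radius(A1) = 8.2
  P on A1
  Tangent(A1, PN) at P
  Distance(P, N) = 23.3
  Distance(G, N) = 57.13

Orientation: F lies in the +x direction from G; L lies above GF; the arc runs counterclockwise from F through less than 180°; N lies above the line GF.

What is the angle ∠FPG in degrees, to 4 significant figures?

56.28°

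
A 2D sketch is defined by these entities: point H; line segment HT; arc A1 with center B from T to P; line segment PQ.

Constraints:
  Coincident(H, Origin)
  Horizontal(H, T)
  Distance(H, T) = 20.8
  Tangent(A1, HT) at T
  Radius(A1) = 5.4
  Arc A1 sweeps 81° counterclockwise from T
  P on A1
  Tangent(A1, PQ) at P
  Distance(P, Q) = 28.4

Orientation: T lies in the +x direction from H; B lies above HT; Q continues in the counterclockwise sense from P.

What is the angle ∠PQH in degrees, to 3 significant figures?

34.2°

H is at the origin; H and T share the same y with |HT| = 20.8 and T on the +x side, so T = (20.8, 0.00). The tangent condition forces BT to be normal to HT, so B = T + (0, 5.4) = (20.8, 5.40). On A1, T sits at bearing -90° from B; an 81° counterclockwise sweep puts P at bearing -9°, so P = B + 5.4·(cos -9°, sin -9°) = (26.1, 4.56). A1 meets PQ tangentially, so BP is at right angles to PQ, so PQ runs along (−sin -9°, cos -9°); with |PQ| = 28.4, Q = (30.6, 32.6). Then cos ∠PQH = QP·QH / (|QP||QH|), giving 34.2°.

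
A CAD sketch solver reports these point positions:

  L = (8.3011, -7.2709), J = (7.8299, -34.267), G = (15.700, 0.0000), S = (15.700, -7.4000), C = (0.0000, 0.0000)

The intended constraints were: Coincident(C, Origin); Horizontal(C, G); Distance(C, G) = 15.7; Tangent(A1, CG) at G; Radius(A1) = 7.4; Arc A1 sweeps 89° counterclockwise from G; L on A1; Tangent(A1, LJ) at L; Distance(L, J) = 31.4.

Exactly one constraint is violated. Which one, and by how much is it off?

Distance(L, J) = 31.4 — off by 4.40.

C = (0.00, 0.00) ✓; C.y = 0.00, G.y = 0.00 ✓; |CG| = 15.70 ✓; ∠(SG, GC) = 90.00° ✓; |SG| = 7.400 ✓; bearing(S→L) − bearing(S→G) = 89.00° ✓; |SL| = 7.400 ✓; ∠(SL, LJ) = 90.00° ✓; |LJ| = 27.00 ✗.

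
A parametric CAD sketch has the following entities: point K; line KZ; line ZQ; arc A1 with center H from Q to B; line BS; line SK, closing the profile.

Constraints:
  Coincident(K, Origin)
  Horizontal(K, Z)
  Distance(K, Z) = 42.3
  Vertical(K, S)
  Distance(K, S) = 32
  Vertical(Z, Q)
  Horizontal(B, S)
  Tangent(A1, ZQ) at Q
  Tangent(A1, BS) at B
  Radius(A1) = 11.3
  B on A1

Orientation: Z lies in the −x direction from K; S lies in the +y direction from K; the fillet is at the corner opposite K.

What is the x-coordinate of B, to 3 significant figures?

-31.0

K is at the origin; K and Z share the same y with |KZ| = 42.3 and Z on the −x side, so Z = (-42.3, 0.00). K and S share the same x with |KS| = 32.0 and S on the +y side, so S = (0.00, 32.0). The virtual corner opposite K is at (-42.3, 32.0). A1 meets ZQ tangentially, so HQ is at right angles to ZQ and A1 meets BS tangentially, so HB is at right angles to BS, with radius 11.3, so the center H sits 11.3 in from both sides at H = (-31.0, 20.7). That places the tangent points at Q = (-42.3, 20.7) on ZQ and B = (-31.0, 32.0) on BS. So B.x = -31.0.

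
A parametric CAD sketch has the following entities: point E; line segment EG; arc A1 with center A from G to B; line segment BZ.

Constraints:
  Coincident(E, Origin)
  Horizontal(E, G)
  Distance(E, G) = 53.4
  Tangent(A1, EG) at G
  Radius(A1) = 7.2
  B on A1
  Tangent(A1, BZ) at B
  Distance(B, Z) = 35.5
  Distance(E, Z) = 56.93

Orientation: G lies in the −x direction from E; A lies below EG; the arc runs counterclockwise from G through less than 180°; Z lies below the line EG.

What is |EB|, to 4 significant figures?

60.44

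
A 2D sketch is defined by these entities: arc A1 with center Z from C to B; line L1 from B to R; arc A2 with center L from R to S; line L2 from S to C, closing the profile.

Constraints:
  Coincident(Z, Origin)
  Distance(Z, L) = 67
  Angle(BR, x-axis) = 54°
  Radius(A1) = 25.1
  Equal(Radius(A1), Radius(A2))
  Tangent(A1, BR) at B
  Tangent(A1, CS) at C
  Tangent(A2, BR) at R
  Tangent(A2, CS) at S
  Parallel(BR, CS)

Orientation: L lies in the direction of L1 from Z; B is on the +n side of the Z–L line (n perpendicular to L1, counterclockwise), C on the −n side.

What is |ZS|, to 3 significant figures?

71.5

The slot axis is L1's direction at 54.0°, so u = (cos 54.0°, sin 54.0°) = (0.588, 0.809) and n = (−sin 54.0°, cos 54.0°) = (-0.809, 0.588). Z is at the origin and L lies 67.0 along u from Z, so L = 67.0·u = (39.4, 54.2). Tangency of A1 to both parallel lines with radius 25.1 puts B and C at Z ± 25.1·n: B = (-20.3, 14.8), C = (20.3, -14.8). Equal radii place R and S the same way about L: R = L + 25.1·n = (19.1, 69.0), S = L − 25.1·n = (59.7, 39.5). Then |ZS| = |S − Z| = 71.5.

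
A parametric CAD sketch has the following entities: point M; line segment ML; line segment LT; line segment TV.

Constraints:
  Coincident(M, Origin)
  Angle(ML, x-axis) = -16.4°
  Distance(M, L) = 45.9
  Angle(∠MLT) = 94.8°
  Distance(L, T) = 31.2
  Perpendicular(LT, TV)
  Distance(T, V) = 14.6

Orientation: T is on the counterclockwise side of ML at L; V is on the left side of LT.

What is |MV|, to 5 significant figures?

46.877

M is at the origin; ML runs at -16.4° with length 45.9, so L = 45.9·(cos -16.4°, sin -16.4°) = (44.033, -12.959). ∠MLT = 94.8°, so LT runs at -16.4° + (180° − 94.8°) = 68.800° from the x-axis; with |LT| = 31.2, T = L + 31.2·(cos 68.800°, sin 68.800°) = (55.315, 16.129). The perpendicularity gives TV at right angles to LT; with |TV| = 14.6 on the left of LT, V = T + 14.6·(-0.93232, 0.36162) = (41.703, 21.409). Then |MV| = |V − M| = 46.877.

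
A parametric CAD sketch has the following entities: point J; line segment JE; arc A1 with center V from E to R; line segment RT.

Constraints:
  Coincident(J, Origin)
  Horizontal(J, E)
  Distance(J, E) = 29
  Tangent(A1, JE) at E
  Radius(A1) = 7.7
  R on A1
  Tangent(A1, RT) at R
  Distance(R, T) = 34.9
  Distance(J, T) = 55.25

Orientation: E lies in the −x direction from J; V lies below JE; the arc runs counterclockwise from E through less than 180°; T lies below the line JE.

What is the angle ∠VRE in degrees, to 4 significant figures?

43.38°

Checks: ∠(VE, EJ) = 90.00° ✓; |VE| = 7.700 ✓; |VR| = 7.700 ✓; ∠(VR, RT) = 90.00° ✓; |RT| = 34.90 ✓; |JT| = 55.25 ✓.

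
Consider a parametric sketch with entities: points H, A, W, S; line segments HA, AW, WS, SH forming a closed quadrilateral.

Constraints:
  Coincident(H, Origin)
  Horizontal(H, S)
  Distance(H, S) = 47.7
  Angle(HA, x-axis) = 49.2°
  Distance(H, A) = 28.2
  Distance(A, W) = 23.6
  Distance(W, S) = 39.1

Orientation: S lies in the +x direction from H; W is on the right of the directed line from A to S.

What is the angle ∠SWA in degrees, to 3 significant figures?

65.2°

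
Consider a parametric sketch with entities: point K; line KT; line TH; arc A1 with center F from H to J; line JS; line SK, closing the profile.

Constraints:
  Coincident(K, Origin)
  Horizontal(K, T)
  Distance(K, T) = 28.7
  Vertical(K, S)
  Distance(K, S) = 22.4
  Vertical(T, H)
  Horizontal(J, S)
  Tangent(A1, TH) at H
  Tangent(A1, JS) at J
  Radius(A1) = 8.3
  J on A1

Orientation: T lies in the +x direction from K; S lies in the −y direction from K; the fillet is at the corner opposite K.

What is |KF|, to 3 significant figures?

24.8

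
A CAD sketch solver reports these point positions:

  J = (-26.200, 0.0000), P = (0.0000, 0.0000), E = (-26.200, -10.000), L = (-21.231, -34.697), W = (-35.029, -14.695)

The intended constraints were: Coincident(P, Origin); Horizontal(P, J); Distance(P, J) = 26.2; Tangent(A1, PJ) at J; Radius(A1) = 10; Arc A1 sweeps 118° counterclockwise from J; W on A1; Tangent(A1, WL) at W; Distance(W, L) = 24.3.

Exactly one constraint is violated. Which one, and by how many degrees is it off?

Tangent(A1, WL) at W — off by 6.60°.

P = (0.00, 0.00) ✓; P.y = 0.00, J.y = 0.00 ✓; |PJ| = 26.20 ✓; ∠(EJ, JP) = 90.00° ✓; |EJ| = 10.00 ✓; bearing(E→W) − bearing(E→J) = 118.0° ✓; |EW| = 10.00 ✓; ∠(EW, WL) = 83.40° ✗; |WL| = 24.30 ✓.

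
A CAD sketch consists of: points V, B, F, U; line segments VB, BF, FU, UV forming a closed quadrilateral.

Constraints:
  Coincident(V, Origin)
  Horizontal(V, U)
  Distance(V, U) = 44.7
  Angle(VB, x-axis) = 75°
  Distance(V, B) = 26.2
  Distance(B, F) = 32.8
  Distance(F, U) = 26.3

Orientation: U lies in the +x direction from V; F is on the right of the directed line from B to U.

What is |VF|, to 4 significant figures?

19.61

Checks: |BF| = 32.80 ✓; |FU| = 26.30 ✓.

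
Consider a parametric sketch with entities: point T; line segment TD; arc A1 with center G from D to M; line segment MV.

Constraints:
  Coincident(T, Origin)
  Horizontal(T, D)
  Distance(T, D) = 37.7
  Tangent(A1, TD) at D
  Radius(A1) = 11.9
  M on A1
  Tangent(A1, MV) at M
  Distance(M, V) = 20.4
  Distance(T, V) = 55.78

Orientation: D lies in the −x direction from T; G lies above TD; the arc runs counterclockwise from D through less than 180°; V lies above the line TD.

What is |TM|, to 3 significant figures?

35.6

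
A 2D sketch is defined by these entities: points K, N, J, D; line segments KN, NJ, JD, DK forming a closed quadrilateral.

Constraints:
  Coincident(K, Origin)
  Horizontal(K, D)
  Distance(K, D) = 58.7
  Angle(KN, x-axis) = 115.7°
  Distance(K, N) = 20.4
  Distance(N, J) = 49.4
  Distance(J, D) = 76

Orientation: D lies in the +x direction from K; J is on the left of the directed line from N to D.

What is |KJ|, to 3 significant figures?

63.6

K is at the origin; K and D share the same y with |KD| = 58.7 and D in +x, so D = (58.7, 0). KN runs at 115.7° with |KN| = 20.4, so N = (-8.85, 18.4). J is determined by |NJ| = 49.4 and |JD| = 76.0 together: it lies at the intersection of circle(N, 49.4) and circle(D, 76.0). With |ND| = 70.0, the foot of the radical line on ND is 11.2 from N and the perpendicular offset is √(49.4² − 11.2²) = 48.1. Taking the left-of-ND solution: J = (14.6, 61.9).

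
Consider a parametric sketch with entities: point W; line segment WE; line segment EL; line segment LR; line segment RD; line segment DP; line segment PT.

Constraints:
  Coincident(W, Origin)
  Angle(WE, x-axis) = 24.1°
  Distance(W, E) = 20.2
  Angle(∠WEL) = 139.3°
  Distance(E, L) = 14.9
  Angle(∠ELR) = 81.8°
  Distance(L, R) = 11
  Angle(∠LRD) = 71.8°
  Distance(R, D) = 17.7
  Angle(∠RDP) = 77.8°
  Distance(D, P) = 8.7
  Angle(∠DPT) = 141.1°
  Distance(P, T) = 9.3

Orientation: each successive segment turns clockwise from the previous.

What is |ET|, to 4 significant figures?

13.31

W is at the origin; WE runs at 24.1° with length 20.2, so E = (18.44, 8.248). ∠WEL = 139.3° gives EL at -16.60° from the x-axis; with |EL| = 14.9, L = (32.72, 3.992). ∠ELR = 81.8° gives LR at -114.8° from the x-axis; with |LR| = 11.0, R = (28.10, -5.994). ∠LRD = 71.8° gives RD at 137.0° from the x-axis; with |RD| = 17.7, D = (15.16, 6.077). ∠RDP = 77.8° gives DP at 34.80° from the x-axis; with |DP| = 8.7, P = (22.30, 11.04). ∠DPT = 141.1° gives PT at -4.100° from the x-axis; with |PT| = 9.3, T = (31.58, 10.38). Then |ET| = |T − E| = 13.31.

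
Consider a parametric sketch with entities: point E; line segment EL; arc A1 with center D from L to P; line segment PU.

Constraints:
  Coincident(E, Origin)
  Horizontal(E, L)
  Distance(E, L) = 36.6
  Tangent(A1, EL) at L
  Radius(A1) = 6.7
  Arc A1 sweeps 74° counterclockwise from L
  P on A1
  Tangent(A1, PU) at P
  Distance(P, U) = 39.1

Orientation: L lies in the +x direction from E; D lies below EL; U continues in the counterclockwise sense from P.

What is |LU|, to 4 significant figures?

45.80

E is at the origin; EL is horizontal with |EL| = 36.6 and L on the +x side, so L = (36.60, 0.000). The tangent condition forces DL to be normal to EL, so D = L + (0, -6.7) = (36.60, -6.700). On A1, L sits at bearing 90° from D; a 74° counterclockwise sweep puts P at bearing 164°, so P = D + 6.7·(cos 164°, sin 164°) = (30.16, -4.853). A1 meets PU tangentially, so DP is at right angles to PU, so PU runs along (−sin 164°, cos 164°); with |PU| = 39.1, U = (19.38, -42.44). Then |LU| = |U − L| = 45.80.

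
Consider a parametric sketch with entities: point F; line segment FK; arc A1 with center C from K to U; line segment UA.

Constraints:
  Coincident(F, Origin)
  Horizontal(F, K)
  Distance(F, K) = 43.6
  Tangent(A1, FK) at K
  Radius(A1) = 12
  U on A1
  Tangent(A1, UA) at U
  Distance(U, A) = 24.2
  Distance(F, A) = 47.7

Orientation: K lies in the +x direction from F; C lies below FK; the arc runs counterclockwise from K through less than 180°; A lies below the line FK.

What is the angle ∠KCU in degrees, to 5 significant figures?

89.194°

Checks: ∠(CK, KF) = 90.00° ✓; |CK| = 12.00 ✓; |CU| = 12.00 ✓; ∠(CU, UA) = 90.00° ✓; |UA| = 24.20 ✓; |FA| = 47.70 ✓.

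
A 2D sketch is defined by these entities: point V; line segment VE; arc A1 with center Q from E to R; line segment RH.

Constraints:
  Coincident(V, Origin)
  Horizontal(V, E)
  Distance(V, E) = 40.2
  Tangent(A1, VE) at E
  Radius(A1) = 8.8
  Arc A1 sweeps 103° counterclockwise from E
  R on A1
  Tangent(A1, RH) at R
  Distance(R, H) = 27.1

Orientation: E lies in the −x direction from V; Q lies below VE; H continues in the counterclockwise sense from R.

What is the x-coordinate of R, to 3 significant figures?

-48.8

V is at the origin; V and E share the same y with |VE| = 40.2 and E on the −x side, so E = (-40.2, 0.00). A1 meets VE tangentially, so QE is at right angles to VE, so Q = E + (0, -8.8) = (-40.2, -8.80). On A1, E sits at bearing 90° from Q; a 103° counterclockwise sweep puts R at bearing 193°, so R = Q + 8.8·(cos 193°, sin 193°) = (-48.8, -10.8). So R.x = -48.8.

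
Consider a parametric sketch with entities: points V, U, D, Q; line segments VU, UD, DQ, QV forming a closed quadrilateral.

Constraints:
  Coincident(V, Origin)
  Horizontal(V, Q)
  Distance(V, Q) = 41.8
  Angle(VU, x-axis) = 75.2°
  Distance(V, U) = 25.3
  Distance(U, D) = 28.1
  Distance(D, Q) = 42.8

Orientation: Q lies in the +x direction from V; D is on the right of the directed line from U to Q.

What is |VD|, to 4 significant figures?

2.807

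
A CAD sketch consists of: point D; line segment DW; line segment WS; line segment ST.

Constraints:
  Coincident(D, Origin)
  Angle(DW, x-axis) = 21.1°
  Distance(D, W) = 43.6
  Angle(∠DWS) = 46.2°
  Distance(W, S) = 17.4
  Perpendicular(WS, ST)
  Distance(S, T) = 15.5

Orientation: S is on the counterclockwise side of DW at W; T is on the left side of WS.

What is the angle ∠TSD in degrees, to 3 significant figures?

22.1°

∠DWS = 46.2°, so WS runs at 21.1° + (180° − 46.2°) = 155° from the x-axis; with |WS| = 17.4, S = W + 17.4·(cos 155°, sin 155°) = (24.9, 23.1). The perpendicularity gives ST at right angles to WS; with |ST| = 15.5 on the left of WS, T = S + 15.5·(-0.424, -0.906) = (18.3, 9.04). Then cos ∠TSD = ST·SD / (|ST||SD|), giving 22.1°.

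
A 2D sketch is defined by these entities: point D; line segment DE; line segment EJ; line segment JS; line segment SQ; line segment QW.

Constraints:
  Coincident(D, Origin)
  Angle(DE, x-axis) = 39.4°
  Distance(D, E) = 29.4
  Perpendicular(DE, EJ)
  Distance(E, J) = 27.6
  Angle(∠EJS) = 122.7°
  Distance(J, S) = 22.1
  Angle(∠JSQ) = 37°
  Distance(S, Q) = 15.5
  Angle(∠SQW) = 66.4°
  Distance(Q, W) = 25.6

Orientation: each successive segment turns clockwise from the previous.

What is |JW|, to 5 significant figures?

16.029

D is at the origin; DE runs at 39.4° with length 29.4, so E = (22.718, 18.661). DE is perpendicular to EJ, so EJ runs at -50.600°; with |EJ| = 27.6, J = (40.237, -2.6664). ∠EJS = 122.7° gives JS at -107.90° from the x-axis; with |JS| = 22.1, S = (33.444, -23.697). ∠JSQ = 37.0° gives SQ at 109.10° from the x-axis; with |SQ| = 15.5, Q = (28.372, -9.0499). ∠SQW = 66.4° gives QW at -4.5000° from the x-axis; with |QW| = 25.6, W = (53.894, -11.058). Then |JW| = |W − J| = 16.029.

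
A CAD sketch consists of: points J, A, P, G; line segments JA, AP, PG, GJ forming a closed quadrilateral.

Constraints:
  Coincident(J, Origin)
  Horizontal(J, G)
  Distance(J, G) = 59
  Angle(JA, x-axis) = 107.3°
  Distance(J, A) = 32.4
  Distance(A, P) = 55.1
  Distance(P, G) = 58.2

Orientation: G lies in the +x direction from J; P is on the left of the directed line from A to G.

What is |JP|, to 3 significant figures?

68.0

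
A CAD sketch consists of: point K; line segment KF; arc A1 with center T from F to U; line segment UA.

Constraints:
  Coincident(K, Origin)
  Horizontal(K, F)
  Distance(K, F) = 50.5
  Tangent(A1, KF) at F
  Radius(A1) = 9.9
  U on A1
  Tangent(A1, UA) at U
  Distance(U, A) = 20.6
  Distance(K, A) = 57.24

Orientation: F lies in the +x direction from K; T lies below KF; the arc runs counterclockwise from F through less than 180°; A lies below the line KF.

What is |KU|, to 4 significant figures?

43.00

Checks: ∠(TF, FK) = 90.00° ✓; |TF| = 9.900 ✓; |TU| = 9.900 ✓; ∠(TU, UA) = 90.00° ✓; |UA| = 20.60 ✓; |KA| = 57.24 ✓.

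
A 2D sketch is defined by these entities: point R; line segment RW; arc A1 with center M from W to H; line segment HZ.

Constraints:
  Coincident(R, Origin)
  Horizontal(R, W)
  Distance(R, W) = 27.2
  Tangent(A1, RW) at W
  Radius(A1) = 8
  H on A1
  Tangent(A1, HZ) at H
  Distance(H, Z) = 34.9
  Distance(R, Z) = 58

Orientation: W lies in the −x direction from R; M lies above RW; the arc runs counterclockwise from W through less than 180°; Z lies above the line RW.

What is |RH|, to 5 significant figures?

24.251

R is at the origin; RW is horizontal with |RW| = 27.2 and W on the −x side, so W = (-27.200, 0.0000). The tangent condition forces MW to be normal to RW, so M = W + (0, 8) = (-27.200, 8.0000). Since MH ⟂ HZ (tangency), |MZ| = √(8.0² + 34.9²) = 35.805 regardless of where H sits on A1. So Z lies on both circle(R, 58.0) and circle(M, 35.805); the above-RW intersection is Z = (-40.975, 41.049). H is the foot of the tangent from Z: H = (-20.690, 12.650).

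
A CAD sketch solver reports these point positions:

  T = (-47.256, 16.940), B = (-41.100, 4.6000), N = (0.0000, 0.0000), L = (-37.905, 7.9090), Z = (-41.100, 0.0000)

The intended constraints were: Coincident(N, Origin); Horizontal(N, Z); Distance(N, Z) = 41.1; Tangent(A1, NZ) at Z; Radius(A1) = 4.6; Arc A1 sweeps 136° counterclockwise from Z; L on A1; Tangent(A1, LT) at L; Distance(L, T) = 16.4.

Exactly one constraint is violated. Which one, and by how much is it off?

Distance(L, T) = 16.4 — off by 3.40.

N = (0.00, 0.00) ✓; N.y = 0.00, Z.y = 0.00 ✓; |NZ| = 41.10 ✓; ∠(BZ, ZN) = 90.00° ✓; |BZ| = 4.600 ✓; bearing(B→L) − bearing(B→Z) = 136.0° ✓; |BL| = 4.600 ✓; ∠(BL, LT) = 90.01° ✓; |LT| = 13.00 ✗.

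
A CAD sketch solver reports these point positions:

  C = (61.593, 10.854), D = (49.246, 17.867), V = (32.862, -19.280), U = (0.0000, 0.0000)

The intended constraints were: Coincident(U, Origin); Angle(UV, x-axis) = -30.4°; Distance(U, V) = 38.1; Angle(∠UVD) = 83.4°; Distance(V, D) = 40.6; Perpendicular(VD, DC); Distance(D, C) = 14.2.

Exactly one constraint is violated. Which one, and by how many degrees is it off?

Perpendicular(VD, DC) — off by 5.80°.

U = (0.00, 0.00) ✓; UV at -30.40° ✓; |UV| = 38.10 ✓; ∠UVD = 83.40° ✓; |VD| = 40.60 ✓; ∠(VD, DC) = 95.80° ✗; |DC| = 14.20 ✓.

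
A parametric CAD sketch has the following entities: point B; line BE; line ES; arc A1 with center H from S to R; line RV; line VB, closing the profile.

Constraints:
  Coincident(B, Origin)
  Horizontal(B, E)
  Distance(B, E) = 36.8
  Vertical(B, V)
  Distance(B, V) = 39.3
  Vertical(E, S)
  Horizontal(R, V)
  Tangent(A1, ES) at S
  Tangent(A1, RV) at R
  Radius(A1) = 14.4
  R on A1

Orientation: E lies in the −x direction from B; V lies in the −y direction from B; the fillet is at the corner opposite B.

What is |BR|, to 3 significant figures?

45.2

B is at the origin; B and E share the same y with |BE| = 36.8 and E on the −x side, so E = (-36.8, 0.00). BV is vertical with |BV| = 39.3 and V on the −y side, so V = (0.00, -39.3). The virtual corner opposite B is at (-36.8, -39.3). Tangency of A1 to ES means the radius HS is perpendicular to ES and A1 meets RV tangentially, so HR is at right angles to RV, with radius 14.4, so the center H sits 14.4 in from both sides at H = (-22.4, -24.9). That places the tangent points at S = (-36.8, -24.9) on ES and R = (-22.4, -39.3) on RV. Then |BR| = |R − B| = 45.2.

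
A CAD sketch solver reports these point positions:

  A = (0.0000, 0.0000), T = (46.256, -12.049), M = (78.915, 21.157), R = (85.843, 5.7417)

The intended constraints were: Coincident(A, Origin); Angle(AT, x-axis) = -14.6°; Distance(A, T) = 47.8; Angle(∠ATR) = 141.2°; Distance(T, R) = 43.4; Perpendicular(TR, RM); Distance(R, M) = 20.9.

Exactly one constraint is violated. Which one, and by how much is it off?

Distance(R, M) = 20.9 — off by 4.00.

A = (0.00, 0.00) ✓; AT at -14.60° ✓; |AT| = 47.80 ✓; ∠ATR = 141.2° ✓; |TR| = 43.40 ✓; ∠(TR, RM) = 90.00° ✓; |RM| = 16.90 ✗.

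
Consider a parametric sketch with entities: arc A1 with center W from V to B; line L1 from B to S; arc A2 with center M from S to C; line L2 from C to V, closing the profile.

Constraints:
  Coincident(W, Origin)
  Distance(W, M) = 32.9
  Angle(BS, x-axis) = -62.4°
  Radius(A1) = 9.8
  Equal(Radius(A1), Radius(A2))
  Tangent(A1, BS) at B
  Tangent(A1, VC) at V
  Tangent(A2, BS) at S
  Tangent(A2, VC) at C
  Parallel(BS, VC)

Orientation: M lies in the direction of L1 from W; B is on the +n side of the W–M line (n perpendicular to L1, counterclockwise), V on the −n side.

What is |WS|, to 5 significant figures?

34.329

The slot axis is L1's direction at -62.4°, so u = (cos -62.4°, sin -62.4°) = (0.46330, -0.88620) and n = (−sin -62.4°, cos -62.4°) = (0.88620, 0.46330). W is at the origin and M lies 32.9 along u from W, so M = 32.9·u = (15.242, -29.156). Tangency of A1 to both parallel lines with radius 9.8 puts B and V at W ± 9.8·n: B = (8.6848, 4.5403), V = (-8.6848, -4.5403). Equal radii place S and C the same way about M: S = M + 9.8·n = (23.927, -24.616), C = M − 9.8·n = (6.5576, -33.696). Then |WS| = |S − W| = 34.329.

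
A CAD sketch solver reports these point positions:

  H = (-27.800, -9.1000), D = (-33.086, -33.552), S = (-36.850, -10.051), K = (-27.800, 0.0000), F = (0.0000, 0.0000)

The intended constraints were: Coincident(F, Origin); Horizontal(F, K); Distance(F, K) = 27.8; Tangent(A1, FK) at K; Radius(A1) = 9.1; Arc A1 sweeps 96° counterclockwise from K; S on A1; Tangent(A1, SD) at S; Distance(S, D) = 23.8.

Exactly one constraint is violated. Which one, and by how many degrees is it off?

Tangent(A1, SD) at S — off by 3.10°.

F = (0.00, 0.00) ✓; F.y = 0.00, K.y = 0.00 ✓; |FK| = 27.80 ✓; ∠(HK, KF) = 90.00° ✓; |HK| = 9.100 ✓; bearing(H→S) − bearing(H→K) = 96.00° ✓; |HS| = 9.100 ✓; ∠(HS, SD) = 86.90° ✗; |SD| = 23.80 ✓.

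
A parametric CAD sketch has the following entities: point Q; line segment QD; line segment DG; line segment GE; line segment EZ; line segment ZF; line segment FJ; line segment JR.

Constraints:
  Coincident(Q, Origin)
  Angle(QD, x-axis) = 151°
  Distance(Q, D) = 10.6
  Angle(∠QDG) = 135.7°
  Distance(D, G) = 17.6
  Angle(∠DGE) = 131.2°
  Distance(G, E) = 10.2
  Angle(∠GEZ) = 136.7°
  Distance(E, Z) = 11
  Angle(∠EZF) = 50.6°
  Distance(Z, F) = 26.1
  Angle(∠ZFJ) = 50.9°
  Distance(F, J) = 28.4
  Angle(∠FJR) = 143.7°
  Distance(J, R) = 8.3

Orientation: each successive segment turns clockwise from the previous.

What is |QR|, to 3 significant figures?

47.9

∠ZFJ = 50.9° gives FJ at 116° from the x-axis; with |FJ| = 28.4, J = (-21.7, 35.2). ∠FJR = 143.7° gives JR at 79.8° from the x-axis; with |JR| = 8.3, R = (-20.2, 43.4). Then |QR| = |R − Q| = 47.9.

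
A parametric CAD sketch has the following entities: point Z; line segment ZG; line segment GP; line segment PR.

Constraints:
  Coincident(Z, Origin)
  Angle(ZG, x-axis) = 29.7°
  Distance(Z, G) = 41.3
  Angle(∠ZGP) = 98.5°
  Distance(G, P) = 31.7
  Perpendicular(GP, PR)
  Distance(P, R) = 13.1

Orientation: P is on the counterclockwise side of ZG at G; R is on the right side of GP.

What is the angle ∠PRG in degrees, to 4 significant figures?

67.55°

Z is at the origin; ZG runs at 29.7° with length 41.3, so G = 41.3·(cos 29.7°, sin 29.7°) = (35.87, 20.46). ∠ZGP = 98.5°, so GP runs at 29.7° + (180° − 98.5°) = 111.2° from the x-axis; with |GP| = 31.7, P = G + 31.7·(cos 111.2°, sin 111.2°) = (24.41, 50.02). GP is perpendicular to PR; with |PR| = 13.1 on the right of GP, R = P + 13.1·(0.9323, 0.3616) = (36.62, 54.75). Then cos ∠PRG = RP·RG / (|RP||RG|), giving 67.55°.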